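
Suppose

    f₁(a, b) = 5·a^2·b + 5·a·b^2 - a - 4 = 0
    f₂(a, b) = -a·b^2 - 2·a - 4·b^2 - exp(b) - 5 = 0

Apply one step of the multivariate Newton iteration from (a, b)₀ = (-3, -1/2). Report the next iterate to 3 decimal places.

At (-3, -1/2): F = (-27.250, 0.14347).
Jacobian J = [[10·a·b + 5·b^2 - 1, 5·a^2 + 10·a·b], [-b^2 - 2, -2·a·b - 8·b - exp(b)]].
At the point, J = [[15.250, 60.000], [-2.250, 0.39347]] (det J = 141.00041).
Solving J·Δ = −F gives Δ = (0.137, 0.419).
Then the next iterate is (a, b)₁ = (-2.863, -0.081).

(-2.863, -0.081)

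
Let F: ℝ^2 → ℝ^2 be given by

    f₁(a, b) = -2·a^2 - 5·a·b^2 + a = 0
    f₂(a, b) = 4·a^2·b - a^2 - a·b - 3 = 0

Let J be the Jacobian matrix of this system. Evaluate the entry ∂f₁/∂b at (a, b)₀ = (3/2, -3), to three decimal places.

45.000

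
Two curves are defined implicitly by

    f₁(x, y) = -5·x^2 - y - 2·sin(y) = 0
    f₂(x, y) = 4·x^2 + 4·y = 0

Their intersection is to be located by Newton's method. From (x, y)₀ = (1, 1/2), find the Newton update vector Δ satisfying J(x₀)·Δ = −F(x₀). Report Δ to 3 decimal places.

At (1, 1/2): F = (-6.45885, 6.000).
Jacobian J = [[-10·x, -2·cos(y) - 1], [8·x, 4]].
At the point, J = [[-10.000, -2.75517], [8.000, 4.000]] (det J = -17.95868).
Solving J·Δ = −F gives Δ = (-0.518, -0.464).

(-0.518, -0.464)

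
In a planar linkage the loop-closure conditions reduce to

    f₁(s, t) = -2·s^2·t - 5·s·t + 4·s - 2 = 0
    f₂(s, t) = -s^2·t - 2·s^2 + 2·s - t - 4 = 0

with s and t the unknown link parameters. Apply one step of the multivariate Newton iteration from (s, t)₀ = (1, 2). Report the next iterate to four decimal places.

At (1, 2): F = (-12.0000, -8.0000).
Jacobian J = [[-4·s·t - 5·t + 4, -2·s^2 - 5·s], [-2·s·t - 4·s + 2, -s^2 - 1]].
At the point, J = [[-14.0000, -7.0000], [-6.0000, -2.0000]] (det J = -14.0000).
Solving J·Δ = −F gives Δ = (-2.2857, 2.8571).
Then the next iterate is (s, t)₁ = (-1.2857, 4.8571).

(-1.2857, 4.8571)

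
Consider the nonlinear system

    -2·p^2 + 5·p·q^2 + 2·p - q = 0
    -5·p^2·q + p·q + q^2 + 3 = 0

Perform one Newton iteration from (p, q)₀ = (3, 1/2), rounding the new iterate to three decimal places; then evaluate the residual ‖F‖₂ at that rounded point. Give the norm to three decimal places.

At (3, 1/2): F = (-8.750, -17.750).
Jacobian J = [[-4·p + 5·q^2 + 2, 10·p·q - 1], [-10·p·q + q, -5·p^2 + p + 2·q]].
At the point, J = [[-8.750, 14.000], [-14.500, -41.000]] (det J = 561.750).
Solving J·Δ = −F gives Δ = (-1.081, -0.051).
Then the next iterate is (p, q)₁ = (1.919, 0.449).
Re-evaluating at (1.919, 0.449): F = (-2.04176, -4.20412), so ‖F‖₂ = 4.674.

4.674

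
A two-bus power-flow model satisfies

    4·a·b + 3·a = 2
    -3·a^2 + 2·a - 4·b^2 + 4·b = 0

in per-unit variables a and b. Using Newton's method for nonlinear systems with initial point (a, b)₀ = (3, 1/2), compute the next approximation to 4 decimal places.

At (3, 1/2): F = (13.0000, -20.0000).
Jacobian J = [[4·b + 3, 4·a], [-6·a + 2, -8·b + 4]].
At the point, J = [[5.0000, 12.0000], [-16.0000, 0.0000]] (det J = 192.0000).
Solving J·Δ = −F gives Δ = (-1.2500, -0.5625).
Then the next iterate is (a, b)₁ = (1.7500, -0.0625).

(1.7500, -0.0625)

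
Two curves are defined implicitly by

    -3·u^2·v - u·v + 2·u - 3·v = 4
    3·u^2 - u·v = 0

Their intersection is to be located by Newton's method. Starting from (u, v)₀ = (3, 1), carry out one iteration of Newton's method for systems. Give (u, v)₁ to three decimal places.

(1.554, 0.806)

At (3, 1): F = (-31.000, 24.000).
Jacobian J = [[-6·u·v - v + 2, -3·u^2 - u - 3], [6·u - v, -u]].
At the point, J = [[-17.000, -33.000], [17.000, -3.000]] (det J = 612.000).
Solving J·Δ = −F gives Δ = (-1.446, -0.194).
Then the next iterate is (u, v)₁ = (1.554, 0.806).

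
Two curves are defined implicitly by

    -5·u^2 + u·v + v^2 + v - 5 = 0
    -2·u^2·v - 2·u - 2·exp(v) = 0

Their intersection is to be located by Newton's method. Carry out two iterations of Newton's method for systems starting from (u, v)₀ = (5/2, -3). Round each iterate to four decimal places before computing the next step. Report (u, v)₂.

(0.6696, -3.4142)

At (5/2, -3): F = (-37.7500, 32.400426).
Jacobian J = [[-10·u + v, u + 2·v + 1], [-4·u·v - 2, -2·u^2 - 2·exp(v)]].
At the point, J = [[-28.0000, -2.5000], [28.0000, -12.599574]] (det J = 422.788076).
Solving J·Δ = −F gives Δ = (-1.3166, -0.3543).
Then the next iterate is (u, v)₁ = (1.1834, -3.3543).
Round to (1.1834, -3.3543) and repeat: F = (-8.074628, 6.958294), J = [[-15.1883, -4.5252], [13.877914, -2.870739]].
Δ = (-0.5138, -0.0599), so (u, v)₂ = (0.6696, -3.4142).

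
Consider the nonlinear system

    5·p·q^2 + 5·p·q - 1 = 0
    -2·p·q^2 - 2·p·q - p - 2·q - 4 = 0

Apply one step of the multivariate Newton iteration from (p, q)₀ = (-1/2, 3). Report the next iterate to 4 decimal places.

(-1.3091, -1.5455)

At (-1/2, 3): F = (-31.0000, 2.5000).
Jacobian J = [[5·q^2 + 5·q, 10·p·q + 5·p], [-2·q^2 - 2·q - 1, -4·p·q - 2·p - 2]].
At the point, J = [[60.0000, -17.5000], [-25.0000, 5.0000]] (det J = -137.5000).
Solving J·Δ = −F gives Δ = (-0.8091, -4.5455).
Then the next iterate is (p, q)₁ = (-1.3091, -1.5455).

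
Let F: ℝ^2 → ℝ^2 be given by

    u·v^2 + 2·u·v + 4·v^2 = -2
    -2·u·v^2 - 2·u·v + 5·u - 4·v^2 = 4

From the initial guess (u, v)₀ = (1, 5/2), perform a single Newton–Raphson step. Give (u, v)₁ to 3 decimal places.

At (1, 5/2): F = (38.250, -41.500).
Jacobian J = [[v^2 + 2·v, 2·u·v + 2·u + 8·v], [-2·v^2 - 2·v + 5, -4·u·v - 2·u - 8·v]].
At the point, J = [[11.250, 27.000], [-12.500, -32.000]] (det J = -22.500).
Solving J·Δ = −F gives Δ = (-4.600, 0.500).
Then the next iterate is (u, v)₁ = (-3.600, 3.000).

(-3.600, 3.000)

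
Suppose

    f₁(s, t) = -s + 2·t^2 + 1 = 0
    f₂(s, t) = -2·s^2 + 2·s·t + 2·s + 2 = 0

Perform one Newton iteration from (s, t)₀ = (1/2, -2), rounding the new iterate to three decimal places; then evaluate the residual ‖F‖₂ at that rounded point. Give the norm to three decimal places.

2.117

At (1/2, -2): F = (8.500, 0.500).
Jacobian J = [[-1, 4·t], [-4·s + 2·t + 2, 2·s]].
At the point, J = [[-1.000, -8.000], [-4.000, 1.000]] (det J = -33.000).
Solving J·Δ = −F gives Δ = (0.379, 1.015).
Then the next iterate is (s, t)₁ = (0.879, -0.985).
Re-evaluating at (0.879, -0.985): F = (2.06145, 0.48109), so ‖F‖₂ = 2.117.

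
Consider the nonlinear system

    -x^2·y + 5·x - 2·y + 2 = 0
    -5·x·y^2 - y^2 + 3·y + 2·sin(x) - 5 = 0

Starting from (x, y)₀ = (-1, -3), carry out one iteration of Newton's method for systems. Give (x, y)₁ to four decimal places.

At (-1, -3): F = (6.0000, 20.317058).
Jacobian J = [[-2·x·y + 5, -x^2 - 2], [-5·y^2 + 2·cos(x), -10·x·y - 2·y + 3]].
At the point, J = [[-1.0000, -3.0000], [-43.919395, -21.0000]] (det J = -110.758186).
Solving J·Δ = −F gives Δ = (-0.5873, 2.1958).
Then the next iterate is (x, y)₁ = (-1.5873, -0.8042).

(-1.5873, -0.8042)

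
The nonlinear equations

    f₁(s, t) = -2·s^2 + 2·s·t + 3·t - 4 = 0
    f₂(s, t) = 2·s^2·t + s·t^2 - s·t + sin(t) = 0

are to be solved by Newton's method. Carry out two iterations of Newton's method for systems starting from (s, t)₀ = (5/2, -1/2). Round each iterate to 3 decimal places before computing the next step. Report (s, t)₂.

(0.841, 1.745)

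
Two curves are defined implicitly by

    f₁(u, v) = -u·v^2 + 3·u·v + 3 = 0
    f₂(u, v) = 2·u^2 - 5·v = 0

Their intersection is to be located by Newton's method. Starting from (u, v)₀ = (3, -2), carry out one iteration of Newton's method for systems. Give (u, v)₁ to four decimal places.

At (3, -2): F = (-27.0000, 28.0000).
Jacobian J = [[-v^2 + 3·v, -2·u·v + 3·u], [4·u, -5]].
At the point, J = [[-10.0000, 21.0000], [12.0000, -5.0000]] (det J = -202.0000).
Solving J·Δ = −F gives Δ = (-2.2426, 0.2178).
Then the next iterate is (u, v)₁ = (0.7574, -1.7822).

(0.7574, -1.7822)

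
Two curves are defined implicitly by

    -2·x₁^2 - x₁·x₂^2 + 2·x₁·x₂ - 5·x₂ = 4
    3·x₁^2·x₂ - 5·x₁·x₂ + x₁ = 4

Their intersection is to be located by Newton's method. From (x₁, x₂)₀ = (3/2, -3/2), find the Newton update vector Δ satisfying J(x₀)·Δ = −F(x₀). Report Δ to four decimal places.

At (3/2, -3/2): F = (-8.8750, -1.3750).
Jacobian J = [[-4·x₁ - x₂^2 + 2·x₂, -2·x₁·x₂ + 2·x₁ - 5], [6·x₁·x₂ - 5·x₂ + 1, 3·x₁^2 - 5·x₁]].
At the point, J = [[-11.2500, 2.5000], [-5.0000, -0.7500]] (det J = 20.9375).
Solving J·Δ = −F gives Δ = (-0.4821, 1.3806).

(-0.4821, 1.3806)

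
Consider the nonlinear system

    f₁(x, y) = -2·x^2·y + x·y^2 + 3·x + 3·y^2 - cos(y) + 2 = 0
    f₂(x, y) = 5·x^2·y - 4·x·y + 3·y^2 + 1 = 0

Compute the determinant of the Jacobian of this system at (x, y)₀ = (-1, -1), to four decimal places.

95.7806

J = [[-4·x·y + y^2 + 3, -2·x^2 + 2·x·y + 6·y + sin(y)], [10·x·y - 4·y, 5·x^2 - 4·x + 6·y]].
At the point, J = [[0.0000, -6.841471], [14.0000, 3.0000]].
det J = 95.7806.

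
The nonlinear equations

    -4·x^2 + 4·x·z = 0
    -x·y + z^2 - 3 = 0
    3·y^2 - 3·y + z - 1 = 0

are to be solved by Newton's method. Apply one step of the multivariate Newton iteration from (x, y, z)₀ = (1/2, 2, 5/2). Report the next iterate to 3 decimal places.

(0.066, 1.244, 1.801)

At (1/2, 2, 5/2): F = (4.000, 2.250, 7.500).
Jacobian J = [[-8·x + 4·z, 0, 4·x], [-y, -x, 2·z], [0, 6·y - 3, 1]].
At the point, J = [[6.000, 0.000, 2.000], [-2.000, -0.500, 5.000], [0.000, 9.000, 1.000]] (det J = -309.000).
Solving J·Δ = −F gives Δ = (-0.434, -0.756, -0.699).
Then the next iterate is (x, y, z)₁ = (0.066, 1.244, 1.801).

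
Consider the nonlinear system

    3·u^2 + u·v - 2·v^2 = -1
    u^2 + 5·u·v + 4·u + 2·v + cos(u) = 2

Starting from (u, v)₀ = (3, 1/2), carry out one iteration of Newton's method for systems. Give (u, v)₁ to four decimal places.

At (3, 1/2): F = (29.0000, 26.510008).
Jacobian J = [[6·u + v, u - 4·v], [2·u + 5·v - sin(u) + 4, 5·u + 2]].
At the point, J = [[18.5000, 1.0000], [12.358880, 17.0000]] (det J = 302.141120).
Solving J·Δ = −F gives Δ = (-1.5439, -0.4370).
Then the next iterate is (u, v)₁ = (1.4561, 0.0630).

(1.4561, 0.0630)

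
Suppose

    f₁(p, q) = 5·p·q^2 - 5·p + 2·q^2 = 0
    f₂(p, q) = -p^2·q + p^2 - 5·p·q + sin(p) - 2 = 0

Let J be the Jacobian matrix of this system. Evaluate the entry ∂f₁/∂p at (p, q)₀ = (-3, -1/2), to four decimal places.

-3.7500

∂f₁/∂p = 5·q^2 - 5.
At (-3, -1/2) this is -3.7500.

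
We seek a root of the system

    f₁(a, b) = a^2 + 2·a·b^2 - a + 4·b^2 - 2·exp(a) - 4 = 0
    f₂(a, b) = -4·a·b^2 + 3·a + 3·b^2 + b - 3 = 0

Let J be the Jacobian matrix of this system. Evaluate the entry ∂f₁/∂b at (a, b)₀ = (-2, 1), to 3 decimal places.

∂f₁/∂b = 4·a·b + 8·b.
At (-2, 1) this is 0.000.

0.000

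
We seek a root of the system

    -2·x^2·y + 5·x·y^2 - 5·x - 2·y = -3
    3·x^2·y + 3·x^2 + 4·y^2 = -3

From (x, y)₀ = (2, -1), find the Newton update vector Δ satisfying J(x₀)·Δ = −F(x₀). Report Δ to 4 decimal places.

(-8.1875, -1.7500)

At (2, -1): F = (13.0000, 7.0000).
Jacobian J = [[-4·x·y + 5·y^2 - 5, -2·x^2 + 10·x·y - 2], [6·x·y + 6·x, 3·x^2 + 8·y]].
At the point, J = [[8.0000, -30.0000], [0.0000, 4.0000]] (det J = 32.0000).
Solving J·Δ = −F gives Δ = (-8.1875, -1.7500).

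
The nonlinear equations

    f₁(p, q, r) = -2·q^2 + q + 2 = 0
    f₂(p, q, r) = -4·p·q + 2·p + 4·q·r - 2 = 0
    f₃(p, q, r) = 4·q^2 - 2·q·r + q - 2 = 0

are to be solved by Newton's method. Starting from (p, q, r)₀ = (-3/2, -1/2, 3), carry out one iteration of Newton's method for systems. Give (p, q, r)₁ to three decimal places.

At (-3/2, -1/2, 3): F = (1.000, -14.000, 1.500).
Jacobian J = [[0, -4·q + 1, 0], [-4·q + 2, -4·p + 4·r, 4·q], [0, 8·q - 2·r + 1, -2·q]].
At the point, J = [[0.000, 3.000, 0.000], [4.000, 18.000, -2.000], [0.000, -9.000, 1.000]] (det J = -12.000).
Solving J·Δ = −F gives Δ = (2.750, -0.333, -4.500).
Then the next iterate is (p, q, r)₁ = (1.250, -0.833, -1.500).

(1.250, -0.833, -1.500)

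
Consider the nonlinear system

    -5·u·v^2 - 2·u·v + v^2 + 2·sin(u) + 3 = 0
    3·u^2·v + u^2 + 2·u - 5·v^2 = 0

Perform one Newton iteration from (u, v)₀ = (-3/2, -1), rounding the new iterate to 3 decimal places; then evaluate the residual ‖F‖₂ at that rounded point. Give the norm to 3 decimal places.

5.155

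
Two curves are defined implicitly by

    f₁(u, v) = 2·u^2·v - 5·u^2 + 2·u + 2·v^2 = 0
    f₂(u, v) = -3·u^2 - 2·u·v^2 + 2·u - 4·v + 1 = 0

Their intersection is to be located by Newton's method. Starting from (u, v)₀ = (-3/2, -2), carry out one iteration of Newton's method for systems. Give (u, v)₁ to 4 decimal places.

(-0.8751, -1.1797)

At (-3/2, -2): F = (-15.2500, 11.2500).
Jacobian J = [[4·u·v - 10·u + 2, 2·u^2 + 4·v], [-6·u - 2·v^2 + 2, -4·u·v - 4]].
At the point, J = [[29.0000, -3.5000], [3.0000, -16.0000]] (det J = -453.5000).
Solving J·Δ = −F gives Δ = (0.6249, 0.8203).
Then the next iterate is (u, v)₁ = (-0.8751, -1.1797).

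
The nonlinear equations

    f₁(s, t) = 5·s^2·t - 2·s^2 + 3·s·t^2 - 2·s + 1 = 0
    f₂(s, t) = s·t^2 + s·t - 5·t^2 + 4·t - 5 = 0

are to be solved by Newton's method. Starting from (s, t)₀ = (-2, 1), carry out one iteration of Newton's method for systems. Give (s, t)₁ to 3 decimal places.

(-1.552, 0.241)

At (-2, 1): F = (11.000, -10.000).
Jacobian J = [[10·s·t - 4·s + 3·t^2 - 2, 5·s^2 + 6·s·t], [t^2 + t, 2·s·t + s - 10·t + 4]].
At the point, J = [[-11.000, 8.000], [2.000, -12.000]] (det J = 116.000).
Solving J·Δ = −F gives Δ = (0.448, -0.759).
Then the next iterate is (s, t)₁ = (-1.552, 0.241).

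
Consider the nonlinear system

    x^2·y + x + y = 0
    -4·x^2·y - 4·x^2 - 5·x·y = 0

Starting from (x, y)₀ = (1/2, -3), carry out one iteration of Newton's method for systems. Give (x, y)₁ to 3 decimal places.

(0.477, -0.437)

At (1/2, -3): F = (-3.250, 9.500).
Jacobian J = [[2·x·y + 1, x^2 + 1], [-8·x·y - 8·x - 5·y, -4·x^2 - 5·x]].
At the point, J = [[-2.000, 1.250], [23.000, -3.500]] (det J = -21.750).
Solving J·Δ = −F gives Δ = (-0.023, 2.563).
Then the next iterate is (x, y)₁ = (0.477, -0.437).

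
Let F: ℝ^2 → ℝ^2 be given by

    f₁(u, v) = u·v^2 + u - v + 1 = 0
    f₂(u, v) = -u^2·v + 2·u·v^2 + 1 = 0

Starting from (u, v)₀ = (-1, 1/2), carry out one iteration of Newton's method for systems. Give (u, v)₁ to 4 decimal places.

At (-1, 1/2): F = (-0.7500, 0.0000).
Jacobian J = [[v^2 + 1, 2·u·v - 1], [-2·u·v + 2·v^2, -u^2 + 4·u·v]].
At the point, J = [[1.2500, -2.0000], [1.5000, -3.0000]] (det J = -0.7500).
Solving J·Δ = −F gives Δ = (3.0000, 1.5000).
Then the next iterate is (u, v)₁ = (2.0000, 2.0000).

(2.0000, 2.0000)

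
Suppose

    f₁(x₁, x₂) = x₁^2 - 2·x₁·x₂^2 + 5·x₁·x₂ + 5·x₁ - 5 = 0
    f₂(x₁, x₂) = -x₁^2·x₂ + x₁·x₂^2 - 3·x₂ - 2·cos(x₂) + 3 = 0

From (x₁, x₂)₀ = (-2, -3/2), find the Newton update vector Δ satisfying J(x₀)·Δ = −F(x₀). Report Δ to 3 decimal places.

(3.147, -0.983)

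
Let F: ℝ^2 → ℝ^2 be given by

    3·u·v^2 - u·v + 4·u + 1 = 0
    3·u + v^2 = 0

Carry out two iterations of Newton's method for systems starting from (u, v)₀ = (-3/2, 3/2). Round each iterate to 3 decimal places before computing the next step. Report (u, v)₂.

(-0.258, 0.928)

At (-3/2, 3/2): F = (-12.875, -2.250).
Jacobian J = [[3·v^2 - v + 4, 6·u·v - u], [3, 2·v]].
At the point, J = [[9.250, -12.000], [3.000, 3.000]] (det J = 63.750).
Solving J·Δ = −F gives Δ = (1.029, -0.279).
Then the next iterate is (u, v)₁ = (-0.471, 1.221).
Round to (-0.471, 1.221) and repeat: F = (-2.41547, 0.07784), J = [[7.25152, -2.97955], [3.000, 2.442]].
Δ = (0.213, -0.293), so (u, v)₂ = (-0.258, 0.928).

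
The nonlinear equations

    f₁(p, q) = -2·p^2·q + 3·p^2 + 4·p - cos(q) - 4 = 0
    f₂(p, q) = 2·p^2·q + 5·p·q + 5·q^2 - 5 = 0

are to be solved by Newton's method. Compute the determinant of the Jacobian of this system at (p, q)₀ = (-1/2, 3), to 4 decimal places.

199.2299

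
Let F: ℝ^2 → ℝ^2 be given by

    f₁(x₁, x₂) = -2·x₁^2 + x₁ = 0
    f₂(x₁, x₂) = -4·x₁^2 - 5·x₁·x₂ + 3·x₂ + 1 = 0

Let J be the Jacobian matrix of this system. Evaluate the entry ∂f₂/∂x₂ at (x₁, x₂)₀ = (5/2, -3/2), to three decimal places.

∂f₂/∂x₂ = -5·x₁ + 3.
At (5/2, -3/2) this is -9.500.

-9.500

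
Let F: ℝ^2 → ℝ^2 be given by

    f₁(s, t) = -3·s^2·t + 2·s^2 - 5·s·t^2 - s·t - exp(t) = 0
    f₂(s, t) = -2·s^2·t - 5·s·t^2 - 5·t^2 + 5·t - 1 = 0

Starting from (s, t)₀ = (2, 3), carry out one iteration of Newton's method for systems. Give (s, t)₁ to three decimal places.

(2.421, 1.129)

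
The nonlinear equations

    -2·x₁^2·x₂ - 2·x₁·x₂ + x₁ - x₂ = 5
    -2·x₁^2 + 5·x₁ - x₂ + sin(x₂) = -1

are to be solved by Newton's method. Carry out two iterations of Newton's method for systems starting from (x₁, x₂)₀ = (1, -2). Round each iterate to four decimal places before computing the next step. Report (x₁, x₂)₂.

At (1, -2): F = (6.0000, 5.090703).
Jacobian J = [[-4·x₁·x₂ - 2·x₂ + 1, -2·x₁^2 - 2·x₁ - 1], [-4·x₁ + 5, cos(x₂) - 1]].
At the point, J = [[13.0000, -5.0000], [1.0000, -1.416147]] (det J = -13.409909).
Solving J·Δ = −F gives Δ = (1.2645, 4.4877).
Then the next iterate is (x₁, x₂)₁ = (2.2645, 2.4877).
Round to (2.2645, 2.4877) and repeat: F = (-42.003647, 0.187160), J = [[-26.508987, -15.784921], [-4.0580, -1.793722]].
Δ = (4.7437, -10.6275), so (x₁, x₂)₂ = (7.0082, -8.1398).

(7.0082, -8.1398)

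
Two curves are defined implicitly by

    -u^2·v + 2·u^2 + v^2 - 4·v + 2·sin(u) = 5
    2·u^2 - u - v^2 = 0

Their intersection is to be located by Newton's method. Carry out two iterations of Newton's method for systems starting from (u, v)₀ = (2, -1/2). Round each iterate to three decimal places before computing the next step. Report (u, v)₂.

At (2, -1/2): F = (9.06859, 5.750).
Jacobian J = [[-2·u·v + 4·u + 2·cos(u), -u^2 + 2·v - 4], [4·u - 1, -2·v]].
At the point, J = [[9.16771, -9.000], [7.000, 1.000]] (det J = 72.16771).
Solving J·Δ = −F gives Δ = (-0.843, 0.149).
Then the next iterate is (u, v)₁ = (1.157, -0.351).
Round to (1.157, -0.351) and repeat: F = (1.50557, 1.39710), J = [[6.24439, -6.04065], [3.628, 0.702]].
Δ = (-0.361, -0.124), so (u, v)₂ = (0.796, -0.475).

(0.796, -0.475)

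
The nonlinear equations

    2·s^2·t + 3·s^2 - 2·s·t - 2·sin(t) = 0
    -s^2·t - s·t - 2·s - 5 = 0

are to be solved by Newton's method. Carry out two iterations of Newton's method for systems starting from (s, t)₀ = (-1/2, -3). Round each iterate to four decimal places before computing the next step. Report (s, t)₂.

At (-1/2, -3): F = (-3.467760, -4.7500).
Jacobian J = [[4·s·t + 6·s - 2·t, 2·s^2 - 2·s - 2·cos(t)], [-2·s·t - t - 2, -s^2 - s]].
At the point, J = [[9.0000, 3.479985], [-2.0000, 0.2500]] (det J = 9.209970).
Solving J·Δ = −F gives Δ = (-1.7007, 5.3948).
Then the next iterate is (s, t)₁ = (-2.2007, 2.3948).
Round to (-2.2007, 2.3948) and repeat: F = (46.907556, -6.926573), J = [[-39.074745, 15.555304], [6.145673, -2.642380]].
Δ = (2.1173, 2.3031), so (s, t)₂ = (-0.0834, 4.6979).

(-0.0834, 4.6979)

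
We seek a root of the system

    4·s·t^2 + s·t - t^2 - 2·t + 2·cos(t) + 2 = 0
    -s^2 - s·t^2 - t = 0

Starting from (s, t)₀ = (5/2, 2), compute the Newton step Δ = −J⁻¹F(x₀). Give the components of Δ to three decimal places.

(-1.867, -0.132)

At (5/2, 2): F = (38.16771, -18.250).
Jacobian J = [[4·t^2 + t, 8·s·t + s - 2·t - 2·sin(t) - 2], [-2·s - t^2, -2·s·t - 1]].
At the point, J = [[18.000, 34.68141], [-9.000, -11.000]] (det J = 114.13265).
Solving J·Δ = −F gives Δ = (-1.867, -0.132).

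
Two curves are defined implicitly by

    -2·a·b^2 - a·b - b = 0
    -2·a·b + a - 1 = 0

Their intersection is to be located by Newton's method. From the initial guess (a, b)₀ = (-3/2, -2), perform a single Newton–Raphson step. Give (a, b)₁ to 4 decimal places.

(0.1392, -1.8987)

At (-3/2, -2): F = (11.0000, -8.5000).
Jacobian J = [[-2·b^2 - b, -4·a·b - a - 1], [-2·b + 1, -2·a]].
At the point, J = [[-6.0000, -11.5000], [5.0000, 3.0000]] (det J = 39.5000).
Solving J·Δ = −F gives Δ = (1.6392, 0.1013).
Then the next iterate is (a, b)₁ = (0.1392, -1.8987).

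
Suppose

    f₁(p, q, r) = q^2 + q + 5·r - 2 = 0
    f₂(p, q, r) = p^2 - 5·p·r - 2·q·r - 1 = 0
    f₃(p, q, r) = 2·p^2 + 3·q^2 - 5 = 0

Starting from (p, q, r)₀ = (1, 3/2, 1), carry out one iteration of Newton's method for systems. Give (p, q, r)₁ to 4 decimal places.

At (1, 3/2, 1): F = (6.7500, -8.0000, 3.7500).
Jacobian J = [[0, 2·q + 1, 5], [2·p - 5·r, -2·r, -5·p - 2·q], [4·p, 6·q, 0]].
At the point, J = [[0.0000, 4.0000, 5.0000], [-3.0000, -2.0000, -8.0000], [4.0000, 9.0000, 0.0000]] (det J = -223.0000).
Solving J·Δ = −F gives Δ = (0.1951, -0.5034, -0.9473).
Then the next iterate is (p, q, r)₁ = (1.1951, 0.9966, 0.0527).

(1.1951, 0.9966, 0.0527)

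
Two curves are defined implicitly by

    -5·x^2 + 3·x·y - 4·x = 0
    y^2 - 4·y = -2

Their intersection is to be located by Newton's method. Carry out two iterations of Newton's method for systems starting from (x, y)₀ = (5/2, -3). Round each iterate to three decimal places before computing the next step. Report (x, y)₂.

(0.630, 0.280)

At (5/2, -3): F = (-63.750, 23.000).
Jacobian J = [[-10·x + 3·y - 4, 3·x], [0, 2·y - 4]].
At the point, J = [[-38.000, 7.500], [0.000, -10.000]] (det J = 380.000).
Solving J·Δ = −F gives Δ = (-1.224, 2.300).
Then the next iterate is (x, y)₁ = (1.276, -0.700).
Round to (1.276, -0.700) and repeat: F = (-15.92448, 5.290), J = [[-18.860, 3.828], [0.000, -5.400]].
Δ = (-0.646, 0.980), so (x, y)₂ = (0.630, 0.280).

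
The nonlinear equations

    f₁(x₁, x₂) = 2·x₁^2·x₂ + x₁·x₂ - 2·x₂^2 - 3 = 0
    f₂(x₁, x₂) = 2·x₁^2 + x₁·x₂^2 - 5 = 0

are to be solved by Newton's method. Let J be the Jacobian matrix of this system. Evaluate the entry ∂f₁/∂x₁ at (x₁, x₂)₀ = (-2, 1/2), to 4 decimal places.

-3.5000

∂f₁/∂x₁ = 4·x₁·x₂ + x₂.
At (-2, 1/2) this is -3.5000.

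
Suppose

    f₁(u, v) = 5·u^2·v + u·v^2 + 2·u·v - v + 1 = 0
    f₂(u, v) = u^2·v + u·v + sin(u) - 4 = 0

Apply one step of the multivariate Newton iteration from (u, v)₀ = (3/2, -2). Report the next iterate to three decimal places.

(1.555, 0.917)

At (3/2, -2): F = (-19.500, -10.50251).
Jacobian J = [[10·u·v + v^2 + 2·v, 5·u^2 + 2·u·v + 2·u - 1], [2·u·v + v + cos(u), u^2 + u]].
At the point, J = [[-30.000, 7.250], [-7.92926, 3.750]] (det J = -55.01284).
Solving J·Δ = −F gives Δ = (0.055, 2.917).
Then the next iterate is (u, v)₁ = (1.555, 0.917).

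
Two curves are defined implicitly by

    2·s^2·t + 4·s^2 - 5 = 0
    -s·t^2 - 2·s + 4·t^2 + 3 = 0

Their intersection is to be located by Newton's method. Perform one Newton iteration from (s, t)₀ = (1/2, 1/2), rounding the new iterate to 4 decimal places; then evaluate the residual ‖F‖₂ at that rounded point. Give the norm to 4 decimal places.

2.2313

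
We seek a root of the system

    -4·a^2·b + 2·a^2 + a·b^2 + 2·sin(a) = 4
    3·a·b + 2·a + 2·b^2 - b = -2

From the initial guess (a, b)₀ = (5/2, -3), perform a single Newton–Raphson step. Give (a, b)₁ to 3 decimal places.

(1.976, -1.333)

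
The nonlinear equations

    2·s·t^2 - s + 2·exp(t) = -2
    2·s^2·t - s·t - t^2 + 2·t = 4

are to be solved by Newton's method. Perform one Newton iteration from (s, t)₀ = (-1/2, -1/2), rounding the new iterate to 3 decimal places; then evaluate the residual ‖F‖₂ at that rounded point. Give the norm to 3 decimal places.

At (-1/2, -1/2): F = (3.46306, -5.750).
Jacobian J = [[2·t^2 - 1, 4·s·t + 2·exp(t)], [4·s·t - t, 2·s^2 - s - 2·t + 2]].
At the point, J = [[-0.500, 2.21306], [1.500, 4.000]] (det J = -5.31959).
Solving J·Δ = −F gives Δ = (4.996, -0.436).
Then the next iterate is (s, t)₁ = (4.496, -0.936).
Re-evaluating at (4.496, -0.936): F = (6.16624, -40.38048), so ‖F‖₂ = 40.849.

40.849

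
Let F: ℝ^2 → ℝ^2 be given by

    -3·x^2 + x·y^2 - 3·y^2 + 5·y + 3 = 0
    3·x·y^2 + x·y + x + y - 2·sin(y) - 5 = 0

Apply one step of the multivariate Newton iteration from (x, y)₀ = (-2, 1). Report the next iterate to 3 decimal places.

(-1.694, -0.005)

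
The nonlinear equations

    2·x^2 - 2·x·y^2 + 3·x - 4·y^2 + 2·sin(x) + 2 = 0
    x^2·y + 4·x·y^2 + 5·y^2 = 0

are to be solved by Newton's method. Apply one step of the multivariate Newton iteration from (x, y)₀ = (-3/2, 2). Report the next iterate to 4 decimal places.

At (-3/2, 2): F = (-3.994990, 0.5000).
Jacobian J = [[4·x - 2·y^2 + 2·cos(x) + 3, -4·x·y - 8·y], [2·x·y + 4·y^2, x^2 + 8·x·y + 10·y]].
At the point, J = [[-10.858526, -4.0000], [10.0000, -1.7500]] (det J = 59.002420).
Solving J·Δ = −F gives Δ = (-0.1524, -0.5851).
Then the next iterate is (x, y)₁ = (-1.6524, 1.4149).

(-1.6524, 1.4149)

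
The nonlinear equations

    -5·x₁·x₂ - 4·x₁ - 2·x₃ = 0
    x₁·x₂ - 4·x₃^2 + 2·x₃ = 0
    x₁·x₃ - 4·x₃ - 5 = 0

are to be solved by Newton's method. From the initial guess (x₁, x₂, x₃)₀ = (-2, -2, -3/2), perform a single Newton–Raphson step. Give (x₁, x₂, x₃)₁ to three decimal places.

(-2.175, -0.853, -0.790)

At (-2, -2, -3/2): F = (-9.000, -8.000, 4.000).
Jacobian J = [[-5·x₂ - 4, -5·x₁, -2], [x₂, x₁, -8·x₃ + 2], [x₃, 0, x₁ - 4]].
At the point, J = [[6.000, 10.000, -2.000], [-2.000, -2.000, 14.000], [-1.500, 0.000, -6.000]] (det J = -252.000).
Solving J·Δ = −F gives Δ = (-0.175, 1.147, 0.710).
Then the next iterate is (x₁, x₂, x₃)₁ = (-2.175, -0.853, -0.790).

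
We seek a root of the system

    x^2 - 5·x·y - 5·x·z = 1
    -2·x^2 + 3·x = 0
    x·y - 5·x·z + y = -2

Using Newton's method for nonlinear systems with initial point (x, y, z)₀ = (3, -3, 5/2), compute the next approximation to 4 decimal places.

At (3, -3, 5/2): F = (15.5000, -9.0000, -47.5000).
Jacobian J = [[2·x - 5·y - 5·z, -5·x, -5·x], [-4·x + 3, 0, 0], [y - 5·z, x + 1, -5·x]].
At the point, J = [[8.5000, -15.0000, -15.0000], [-9.0000, 0.0000, 0.0000], [-15.5000, 4.0000, -15.0000]] (det J = 2565.0000).
Solving J·Δ = −F gives Δ = (-1.0000, 2.0526, -1.5860).
Then the next iterate is (x, y, z)₁ = (2.0000, -0.9474, 0.9140).

(2.0000, -0.9474, 0.9140)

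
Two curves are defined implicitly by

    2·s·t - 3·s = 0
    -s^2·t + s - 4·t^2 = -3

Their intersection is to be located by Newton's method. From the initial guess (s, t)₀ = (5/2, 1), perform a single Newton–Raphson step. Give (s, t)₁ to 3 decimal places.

(0.766, 1.153)

At (5/2, 1): F = (-2.500, -4.750).
Jacobian J = [[2·t - 3, 2·s], [-2·s·t + 1, -s^2 - 8·t]].
At the point, J = [[-1.000, 5.000], [-4.000, -14.250]] (det J = 34.250).
Solving J·Δ = −F gives Δ = (-1.734, 0.153).
Then the next iterate is (s, t)₁ = (0.766, 1.153).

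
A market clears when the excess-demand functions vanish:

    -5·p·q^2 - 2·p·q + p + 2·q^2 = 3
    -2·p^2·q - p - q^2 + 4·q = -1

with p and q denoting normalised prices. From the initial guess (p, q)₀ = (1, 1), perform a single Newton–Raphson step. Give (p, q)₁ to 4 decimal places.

(1.2000, -0.0250)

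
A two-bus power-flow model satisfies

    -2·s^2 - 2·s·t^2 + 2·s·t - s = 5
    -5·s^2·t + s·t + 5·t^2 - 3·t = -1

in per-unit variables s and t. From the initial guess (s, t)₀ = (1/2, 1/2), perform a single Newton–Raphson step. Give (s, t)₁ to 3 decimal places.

(-1.800, -3.480)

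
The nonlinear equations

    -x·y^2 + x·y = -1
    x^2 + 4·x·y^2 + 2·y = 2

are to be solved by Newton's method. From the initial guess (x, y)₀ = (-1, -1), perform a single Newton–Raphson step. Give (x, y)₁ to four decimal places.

At (-1, -1): F = (3.0000, -7.0000).
Jacobian J = [[-y^2 + y, -2·x·y + x], [2·x + 4·y^2, 8·x·y + 2]].
At the point, J = [[-2.0000, -3.0000], [2.0000, 10.0000]] (det J = -14.0000).
Solving J·Δ = −F gives Δ = (0.6429, 0.5714).
Then the next iterate is (x, y)₁ = (-0.3571, -0.4286).

(-0.3571, -0.4286)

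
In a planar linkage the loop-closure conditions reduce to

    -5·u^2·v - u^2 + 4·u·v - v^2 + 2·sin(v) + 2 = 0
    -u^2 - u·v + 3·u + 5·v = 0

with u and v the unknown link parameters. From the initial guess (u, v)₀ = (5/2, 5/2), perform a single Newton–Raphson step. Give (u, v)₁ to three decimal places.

(2.696, -0.147)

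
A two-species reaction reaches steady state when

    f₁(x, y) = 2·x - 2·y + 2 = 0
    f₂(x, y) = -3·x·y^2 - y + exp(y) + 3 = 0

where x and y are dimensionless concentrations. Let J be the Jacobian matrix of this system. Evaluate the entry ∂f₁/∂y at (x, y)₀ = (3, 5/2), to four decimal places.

-2.0000

∂f₁/∂y = -2.
At (3, 5/2) this is -2.0000.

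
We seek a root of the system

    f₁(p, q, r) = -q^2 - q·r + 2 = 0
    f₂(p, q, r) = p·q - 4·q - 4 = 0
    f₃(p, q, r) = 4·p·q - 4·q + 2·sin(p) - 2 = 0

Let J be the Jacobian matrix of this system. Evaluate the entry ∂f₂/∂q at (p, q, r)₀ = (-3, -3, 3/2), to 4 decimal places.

∂f₂/∂q = p - 4.
At (-3, -3, 3/2) this is -7.0000.

-7.0000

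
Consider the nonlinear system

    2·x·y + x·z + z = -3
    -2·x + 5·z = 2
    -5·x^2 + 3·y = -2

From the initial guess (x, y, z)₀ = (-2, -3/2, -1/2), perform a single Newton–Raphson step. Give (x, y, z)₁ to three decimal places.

(-1.095, -0.032, -0.038)

At (-2, -3/2, -1/2): F = (9.500, -0.500, -22.500).
Jacobian J = [[2·y + z, 2·x, x + 1], [-2, 0, 5], [-10·x, 3, 0]].
At the point, J = [[-3.500, -4.000, -1.000], [-2.000, 0.000, 5.000], [20.000, 3.000, 0.000]] (det J = -341.500).
Solving J·Δ = −F gives Δ = (0.905, 1.468, 0.462).
Then the next iterate is (x, y, z)₁ = (-1.095, -0.032, -0.038).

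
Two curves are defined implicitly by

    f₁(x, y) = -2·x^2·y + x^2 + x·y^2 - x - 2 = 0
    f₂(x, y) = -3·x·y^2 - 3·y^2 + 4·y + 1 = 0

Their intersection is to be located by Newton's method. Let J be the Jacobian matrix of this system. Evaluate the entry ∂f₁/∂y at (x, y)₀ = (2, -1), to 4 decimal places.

-12.0000

∂f₁/∂y = -2·x^2 + 2·x·y.
At (2, -1) this is -12.0000.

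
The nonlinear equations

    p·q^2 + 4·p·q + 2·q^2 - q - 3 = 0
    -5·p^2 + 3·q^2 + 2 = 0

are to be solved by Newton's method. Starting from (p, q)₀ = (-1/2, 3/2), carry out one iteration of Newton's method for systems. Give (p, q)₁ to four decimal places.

(0.2247, 0.2640)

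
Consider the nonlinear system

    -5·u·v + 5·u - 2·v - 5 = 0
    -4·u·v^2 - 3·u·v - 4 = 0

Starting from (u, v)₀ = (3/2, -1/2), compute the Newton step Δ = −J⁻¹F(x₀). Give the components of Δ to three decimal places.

(1.250, 1.750)

At (3/2, -1/2): F = (7.250, -3.250).
Jacobian J = [[-5·v + 5, -5·u - 2], [-4·v^2 - 3·v, -8·u·v - 3·u]].
At the point, J = [[7.500, -9.500], [0.500, 1.500]] (det J = 16.000).
Solving J·Δ = −F gives Δ = (1.250, 1.750).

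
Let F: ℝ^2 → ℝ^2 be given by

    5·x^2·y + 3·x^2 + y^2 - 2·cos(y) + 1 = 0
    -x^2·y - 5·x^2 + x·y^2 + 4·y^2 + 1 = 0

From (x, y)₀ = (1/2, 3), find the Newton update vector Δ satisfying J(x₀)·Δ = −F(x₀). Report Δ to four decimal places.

(-0.3024, -1.4653)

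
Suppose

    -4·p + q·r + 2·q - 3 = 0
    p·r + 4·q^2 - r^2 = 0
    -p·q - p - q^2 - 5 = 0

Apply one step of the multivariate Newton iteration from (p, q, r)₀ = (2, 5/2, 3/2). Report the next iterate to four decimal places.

(-0.8651, 1.3254, -0.5397)

At (2, 5/2, 3/2): F = (-2.2500, 25.7500, -18.2500).
Jacobian J = [[-4, r + 2, q], [r, 8·q, p - 2·r], [-q - 1, -p - 2·q, 0]].
At the point, J = [[-4.0000, 3.5000, 2.5000], [1.5000, 20.0000, -1.0000], [-3.5000, -7.0000, 0.0000]] (det J = 189.0000).
Solving J·Δ = −F gives Δ = (-2.8651, -1.1746, -2.0397).
Then the next iterate is (p, q, r)₁ = (-0.8651, 1.3254, -0.5397).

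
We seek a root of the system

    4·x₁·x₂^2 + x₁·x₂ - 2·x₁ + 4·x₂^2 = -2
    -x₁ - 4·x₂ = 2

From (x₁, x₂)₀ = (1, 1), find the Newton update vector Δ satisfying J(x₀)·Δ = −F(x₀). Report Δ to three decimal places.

(-16.600, 2.400)

At (1, 1): F = (9.000, -7.000).
Jacobian J = [[4·x₂^2 + x₂ - 2, 8·x₁·x₂ + x₁ + 8·x₂], [-1, -4]].
At the point, J = [[3.000, 17.000], [-1.000, -4.000]] (det J = 5.000).
Solving J·Δ = −F gives Δ = (-16.600, 2.400).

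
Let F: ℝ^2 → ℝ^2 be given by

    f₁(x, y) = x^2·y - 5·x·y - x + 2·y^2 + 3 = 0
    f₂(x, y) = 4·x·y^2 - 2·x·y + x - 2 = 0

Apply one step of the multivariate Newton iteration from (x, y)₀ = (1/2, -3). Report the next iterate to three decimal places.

(0.663, -0.962)

At (1/2, -3): F = (27.250, 19.500).
Jacobian J = [[2·x·y - 5·y - 1, x^2 - 5·x + 4·y], [4·y^2 - 2·y + 1, 8·x·y - 2·x]].
At the point, J = [[11.000, -14.250], [43.000, -13.000]] (det J = 469.750).
Solving J·Δ = −F gives Δ = (0.163, 2.038).
Then the next iterate is (x, y)₁ = (0.663, -0.962).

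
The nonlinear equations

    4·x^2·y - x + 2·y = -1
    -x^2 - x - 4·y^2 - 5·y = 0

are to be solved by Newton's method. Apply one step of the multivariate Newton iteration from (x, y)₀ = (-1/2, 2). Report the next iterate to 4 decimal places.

(-0.0754, 0.7738)

At (-1/2, 2): F = (7.5000, -25.7500).
Jacobian J = [[8·x·y - 1, 4·x^2 + 2], [-2·x - 1, -8·y - 5]].
At the point, J = [[-9.0000, 3.0000], [0.0000, -21.0000]] (det J = 189.0000).
Solving J·Δ = −F gives Δ = (0.4246, -1.2262).
Then the next iterate is (x, y)₁ = (-0.0754, 0.7738).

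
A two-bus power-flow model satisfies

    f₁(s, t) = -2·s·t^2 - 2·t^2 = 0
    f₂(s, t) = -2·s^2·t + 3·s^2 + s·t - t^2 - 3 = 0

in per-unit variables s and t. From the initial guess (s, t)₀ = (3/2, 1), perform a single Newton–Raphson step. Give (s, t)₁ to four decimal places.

At (3/2, 1): F = (-5.0000, -0.2500).
Jacobian J = [[-2·t^2, -4·s·t - 4·t], [-4·s·t + 6·s + t, -2·s^2 + s - 2·t]].
At the point, J = [[-2.0000, -10.0000], [4.0000, -5.0000]] (det J = 50.0000).
Solving J·Δ = −F gives Δ = (-0.4500, -0.4100).
Then the next iterate is (s, t)₁ = (1.0500, 0.5900).

(1.0500, 0.5900)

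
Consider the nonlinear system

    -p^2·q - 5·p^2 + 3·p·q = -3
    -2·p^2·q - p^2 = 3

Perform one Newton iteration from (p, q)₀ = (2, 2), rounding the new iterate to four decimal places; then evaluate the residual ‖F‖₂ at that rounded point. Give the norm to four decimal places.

At (2, 2): F = (-13.0000, -23.0000).
Jacobian J = [[-2·p·q - 10·p + 3·q, -p^2 + 3·p], [-4·p·q - 2·p, -2·p^2]].
At the point, J = [[-22.0000, 2.0000], [-20.0000, -8.0000]] (det J = 216.0000).
Solving J·Δ = −F gives Δ = (-0.6944, -1.1389).
Then the next iterate is (p, q)₁ = (1.3056, 0.8611).
Re-evaluating at (1.3056, 0.8611): F = (-3.618024, -7.640239), so ‖F‖₂ = 8.4536.

8.4536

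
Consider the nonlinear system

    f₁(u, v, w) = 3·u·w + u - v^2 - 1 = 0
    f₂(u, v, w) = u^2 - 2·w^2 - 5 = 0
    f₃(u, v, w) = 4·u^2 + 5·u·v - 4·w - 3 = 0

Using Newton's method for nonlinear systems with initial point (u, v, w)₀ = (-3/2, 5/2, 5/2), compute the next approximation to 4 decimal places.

At (-3/2, 5/2, 5/2): F = (-20.0000, -15.2500, -22.7500).
Jacobian J = [[3·w + 1, -2·v, 3·u], [2·u, 0, -4·w], [8·u + 5·v, 5·u, -4]].
At the point, J = [[8.5000, -5.0000, -4.5000], [-3.0000, 0.0000, -10.0000], [0.5000, -7.5000, -4.0000]] (det J = -653.7500).
Solving J·Δ = −F gives Δ = (0.2337, -2.1670, -1.5951).
Then the next iterate is (u, v, w)₁ = (-1.2663, 0.3330, 0.9049).

(-1.2663, 0.3330, 0.9049)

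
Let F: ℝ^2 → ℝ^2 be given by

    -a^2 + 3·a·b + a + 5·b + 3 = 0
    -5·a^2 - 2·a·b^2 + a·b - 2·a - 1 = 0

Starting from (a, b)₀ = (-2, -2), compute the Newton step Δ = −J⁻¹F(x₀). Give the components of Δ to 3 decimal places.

(-0.808, -0.192)

At (-2, -2): F = (-1.000, 3.000).
Jacobian J = [[-2·a + 3·b + 1, 3·a + 5], [-10·a - 2·b^2 + b - 2, -4·a·b + a]].
At the point, J = [[-1.000, -1.000], [8.000, -18.000]] (det J = 26.000).
Solving J·Δ = −F gives Δ = (-0.808, -0.192).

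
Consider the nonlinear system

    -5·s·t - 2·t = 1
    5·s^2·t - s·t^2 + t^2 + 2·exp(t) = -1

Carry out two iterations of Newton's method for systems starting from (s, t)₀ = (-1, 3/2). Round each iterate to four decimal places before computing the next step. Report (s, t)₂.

At (-1, 3/2): F = (3.5000, 21.963378).
Jacobian J = [[-5·t, -5·s - 2], [10·s·t - t^2, 5·s^2 - 2·s·t + 2·t + 2·exp(t)]].
At the point, J = [[-7.5000, 3.0000], [-17.2500, 19.963378]] (det J = -97.975336).
Solving J·Δ = −F gives Δ = (0.0406, -1.0651).
Then the next iterate is (s, t)₁ = (-0.9594, 0.4349).
Round to (-0.9594, 0.4349) and repeat: F = (0.216415, 6.461729), J = [[-2.1745, 2.7970], [-4.361569, 9.396145]].
Δ = (-1.9483, -1.5921), so (s, t)₂ = (-2.9077, -1.1572).

(-2.9077, -1.1572)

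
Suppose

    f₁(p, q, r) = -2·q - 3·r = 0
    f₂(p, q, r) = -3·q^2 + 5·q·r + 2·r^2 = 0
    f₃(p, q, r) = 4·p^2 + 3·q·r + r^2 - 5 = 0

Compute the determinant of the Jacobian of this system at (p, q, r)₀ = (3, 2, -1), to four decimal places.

-1512.0000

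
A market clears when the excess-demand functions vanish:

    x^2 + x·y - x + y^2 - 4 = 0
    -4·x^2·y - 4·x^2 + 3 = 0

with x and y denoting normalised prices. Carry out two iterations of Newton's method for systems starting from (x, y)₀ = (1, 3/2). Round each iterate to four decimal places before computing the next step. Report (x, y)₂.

At (1, 3/2): F = (-0.2500, -7.0000).
Jacobian J = [[2·x + y - 1, x + 2·y], [-8·x·y - 8·x, -4·x^2]].
At the point, J = [[2.5000, 4.0000], [-20.0000, -4.0000]] (det J = 70.0000).
Solving J·Δ = −F gives Δ = (-0.4143, 0.3214).
Then the next iterate is (x, y)₁ = (0.5857, 1.8214).
Round to (0.5857, 1.8214) and repeat: F = (0.141636, -0.871463), J = [[1.9928, 4.2285], [-13.219952, -1.372178]].
Δ = (-0.0657, -0.0026), so (x, y)₂ = (0.5200, 1.8188).

(0.5200, 1.8188)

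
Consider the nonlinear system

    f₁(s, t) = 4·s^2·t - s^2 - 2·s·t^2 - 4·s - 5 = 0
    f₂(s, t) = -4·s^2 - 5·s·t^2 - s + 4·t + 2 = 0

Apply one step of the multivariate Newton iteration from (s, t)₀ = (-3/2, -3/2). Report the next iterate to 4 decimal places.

At (-3/2, -3/2): F = (-8.0000, 5.3750).
Jacobian J = [[8·s·t - 2·s - 2·t^2 - 4, 4·s^2 - 4·s·t], [-8·s - 5·t^2 - 1, -10·s·t + 4]].
At the point, J = [[12.5000, 0.0000], [-0.2500, -18.5000]] (det J = -231.2500).
Solving J·Δ = −F gives Δ = (0.6400, 0.2819).
Then the next iterate is (s, t)₁ = (-0.8600, -1.2181).

(-0.8600, -1.2181)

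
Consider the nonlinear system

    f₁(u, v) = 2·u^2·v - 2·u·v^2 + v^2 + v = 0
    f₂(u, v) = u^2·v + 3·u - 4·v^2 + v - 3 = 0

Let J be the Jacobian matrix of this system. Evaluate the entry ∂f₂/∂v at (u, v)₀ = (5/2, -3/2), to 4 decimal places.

∂f₂/∂v = u^2 - 8·v + 1.
At (5/2, -3/2) this is 19.2500.

19.2500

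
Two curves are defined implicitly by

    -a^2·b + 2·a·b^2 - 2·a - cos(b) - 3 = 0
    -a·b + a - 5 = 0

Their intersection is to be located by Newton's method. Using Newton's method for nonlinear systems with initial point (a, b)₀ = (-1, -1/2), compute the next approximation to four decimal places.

(-0.5409, 5.3114)

At (-1, -1/2): F = (-1.877583, -6.5000).
Jacobian J = [[-2·a·b + 2·b^2 - 2, -a^2 + 4·a·b + sin(b)], [-b + 1, -a]].
At the point, J = [[-2.5000, 0.520574], [1.5000, 1.0000]] (det J = -3.280862).
Solving J·Δ = −F gives Δ = (0.4591, 5.8114).
Then the next iterate is (a, b)₁ = (-0.5409, 5.3114).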